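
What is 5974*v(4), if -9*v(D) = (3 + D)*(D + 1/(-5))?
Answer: -794542/45 ≈ -17657.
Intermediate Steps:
v(D) = -(3 + D)*(-⅕ + D)/9 (v(D) = -(3 + D)*(D + 1/(-5))/9 = -(3 + D)*(D - ⅕)/9 = -(3 + D)*(-⅕ + D)/9)
5974*v(4) = 5974*(1/15 - 14/45*4 - ⅑*4²) = 5974*(1/15 - 56/45 - ⅑*16) = 5974*(1/15 - 56/45 - 16/9) = 5974*(-133/45) = -794542/45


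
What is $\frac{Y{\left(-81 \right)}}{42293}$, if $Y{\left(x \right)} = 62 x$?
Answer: $- \frac{5022}{42293} \approx -0.11874$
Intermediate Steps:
$\frac{Y{\left(-81 \right)}}{42293} = \frac{62 \left(-81\right)}{42293} = \left(-5022\right) \frac{1}{42293} = - \frac{5022}{42293}$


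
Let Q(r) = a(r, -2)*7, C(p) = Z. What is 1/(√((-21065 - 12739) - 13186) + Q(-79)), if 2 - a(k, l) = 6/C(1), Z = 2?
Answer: -7/47039 - I*√46990/47039 ≈ -0.00014881 - 0.0046083*I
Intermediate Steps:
C(p) = 2
a(k, l) = -1 (a(k, l) = 2 - 6/2 = 2 - 1*3 = 2 - 3 = -1)
Q(r) = -7 (Q(r) = -1*7 = -7)
1/(√((-21065 - 12739) - 13186) + Q(-79)) = 1/(√((-21065 - 12739) - 13186) - 7) = 1/(√(-33804 - 13186) - 7) = 1/(√(-46990) - 7) = 1/(I*√46990 - 7) = 1/(-7 + I*√46990)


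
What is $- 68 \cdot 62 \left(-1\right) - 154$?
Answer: $4062$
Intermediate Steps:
$- 68 \cdot 62 \left(-1\right) - 154 = \left(-68\right) \left(-62\right) - 154 = 4216 - 154 = 4062$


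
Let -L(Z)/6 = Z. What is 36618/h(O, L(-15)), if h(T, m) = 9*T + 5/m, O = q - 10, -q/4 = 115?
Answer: -659124/76139 ≈ -8.6568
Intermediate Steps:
q = -460 (q = -4*115 = -460)
L(Z) = -6*Z
O = -470 (O = -460 - 10 = -470)
h(T, m) = 5/m + 9*T
36618/h(O, L(-15)) = 36618/(5/((-6*(-15))) + 9*(-470)) = 36618/(5/90 - 4230) = 36618/(5*(1/90) - 4230) = 36618/(1/18 - 4230) = 36618/(-76139/18) = 36618*(-18/76139) = -659124/76139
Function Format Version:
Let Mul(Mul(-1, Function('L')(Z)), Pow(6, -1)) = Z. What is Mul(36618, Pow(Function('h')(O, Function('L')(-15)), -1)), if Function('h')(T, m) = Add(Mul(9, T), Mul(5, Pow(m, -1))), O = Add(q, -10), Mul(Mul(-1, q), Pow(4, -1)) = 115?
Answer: Rational(-659124, 76139) ≈ -8.6568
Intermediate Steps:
q = -460 (q = Mul(-4, 115) = -460)
Function('L')(Z) = Mul(-6, Z)
O = -470 (O = Add(-460, -10) = -470)
Function('h')(T, m) = Add(Mul(5, Pow(m, -1)), Mul(9, T))
Mul(36618, Pow(Function('h')(O, Function('L')(-15)), -1)) = Mul(36618, Pow(Add(Mul(5, Pow(Mul(-6, -15), -1)), Mul(9, -470)), -1)) = Mul(36618, Pow(Add(Mul(5, Pow(90, -1)), -4230), -1)) = Mul(36618, Pow(Add(Mul(5, Rational(1, 90)), -4230), -1)) = Mul(36618, Pow(Add(Rational(1, 18), -4230), -1)) = Mul(36618, Pow(Rational(-76139, 18), -1)) = Mul(36618, Rational(-18, 76139)) = Rational(-659124, 76139)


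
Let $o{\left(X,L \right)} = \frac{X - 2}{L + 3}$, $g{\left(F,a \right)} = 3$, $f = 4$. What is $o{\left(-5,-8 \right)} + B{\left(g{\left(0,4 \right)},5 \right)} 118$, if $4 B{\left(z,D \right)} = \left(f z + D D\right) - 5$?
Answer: $\frac{4727}{5} \approx 945.4$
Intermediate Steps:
$o{\left(X,L \right)} = \frac{-2 + X}{3 + L}$
$B{\left(z,D \right)} = - \frac{5}{4} + z + \frac{D^{2}}{4}$ ($B{\left(z,D \right)} = \frac{\left(4 z + D D\right) - 5}{4} = \frac{\left(4 z + D^{2}\right) - 5}{4} = \frac{\left(D^{2} + 4 z\right) - 5}{4} = \frac{-5 + D^{2} + 4 z}{4} = - \frac{5}{4} + z + \frac{D^{2}}{4}$)
$o{\left(-5,-8 \right)} + B{\left(g{\left(0,4 \right)},5 \right)} 118 = \frac{-2 - 5}{3 - 8} + \left(- \frac{5}{4} + 3 + \frac{5^{2}}{4}\right) 118 = \frac{1}{-5} \left(-7\right) + \left(- \frac{5}{4} + 3 + \frac{1}{4} \cdot 25\right) 118 = \left(- \frac{1}{5}\right) \left(-7\right) + \left(- \frac{5}{4} + 3 + \frac{25}{4}\right) 118 = \frac{7}{5} + 8 \cdot 118 = \frac{7}{5} + 944 = \frac{4727}{5}$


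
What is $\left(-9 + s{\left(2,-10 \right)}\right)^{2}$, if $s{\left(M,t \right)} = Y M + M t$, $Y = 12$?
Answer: $25$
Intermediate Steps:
$s{\left(M,t \right)} = 12 M + M t$
$\left(-9 + s{\left(2,-10 \right)}\right)^{2} = \left(-9 + 2 \left(12 - 10\right)\right)^{2} = \left(-9 + 2 \cdot 2\right)^{2} = \left(-9 + 4\right)^{2} = \left(-5\right)^{2} = 25$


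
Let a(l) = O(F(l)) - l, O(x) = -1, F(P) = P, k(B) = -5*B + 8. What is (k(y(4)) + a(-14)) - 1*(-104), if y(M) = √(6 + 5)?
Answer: 125 - 5*√11 ≈ 108.42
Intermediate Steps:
y(M) = √11
k(B) = 8 - 5*B
a(l) = -1 - l
(k(y(4)) + a(-14)) - 1*(-104) = ((8 - 5*√11) + (-1 - 1*(-14))) - 1*(-104) = ((8 - 5*√11) + (-1 + 14)) + 104 = ((8 - 5*√11) + 13) + 104 = (21 - 5*√11) + 104 = 125 - 5*√11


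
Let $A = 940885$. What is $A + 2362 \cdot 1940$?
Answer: $5523165$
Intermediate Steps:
$A + 2362 \cdot 1940 = 940885 + 2362 \cdot 1940 = 940885 + 4582280 = 5523165$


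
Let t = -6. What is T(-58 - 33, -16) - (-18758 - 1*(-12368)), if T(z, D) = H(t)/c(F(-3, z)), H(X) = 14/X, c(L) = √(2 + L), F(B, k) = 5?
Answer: 6390 - √7/3 ≈ 6389.1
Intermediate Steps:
T(z, D) = -√7/3 (T(z, D) = (14/(-6))/(√(2 + 5)) = (14*(-⅙))/(√7) = -√7/3)
T(-58 - 33, -16) - (-18758 - 1*(-12368)) = -√7/3 - (-18758 - 1*(-12368)) = -√7/3 - (-18758 + 12368) = -√7/3 - 1*(-6390) = -√7/3 + 6390 = 6390 - √7/3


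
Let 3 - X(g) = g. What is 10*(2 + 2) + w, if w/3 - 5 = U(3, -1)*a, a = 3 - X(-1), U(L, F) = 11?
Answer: 22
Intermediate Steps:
X(g) = 3 - g
a = -1 (a = 3 - (3 - 1*(-1)) = 3 - (3 + 1) = 3 - 1*4 = 3 - 4 = -1)
w = -18 (w = 15 + 3*(11*(-1)) = 15 + 3*(-11) = 15 - 33 = -18)
10*(2 + 2) + w = 10*(2 + 2) - 18 = 10*4 - 18 = 40 - 18 = 22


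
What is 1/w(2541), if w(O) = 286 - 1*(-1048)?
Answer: 1/1334 ≈ 0.00074963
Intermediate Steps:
w(O) = 1334 (w(O) = 286 + 1048 = 1334)
1/w(2541) = 1/1334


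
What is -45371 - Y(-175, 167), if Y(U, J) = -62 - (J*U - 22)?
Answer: -74556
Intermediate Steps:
Y(U, J) = -40 - J*U (Y(U, J) = -62 - (-22 + J*U) = -62 + (22 - J*U) = -40 - J*U)
-45371 - Y(-175, 167) = -45371 - (-40 - 1*167*(-175)) = -45371 - (-40 + 29225) = -45371 - 1*29185 = -45371 - 29185 = -74556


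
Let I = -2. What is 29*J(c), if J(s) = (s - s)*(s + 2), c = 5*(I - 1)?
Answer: 0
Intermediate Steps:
c = -15 (c = 5*(-2 - 1) = 5*(-3) = -15)
J(s) = 0 (J(s) = 0*(2 + s) = 0)
29*J(c) = 29*0 = 0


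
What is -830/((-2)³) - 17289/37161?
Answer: 1705851/16516 ≈ 103.28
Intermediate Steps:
-830/((-2)³) - 17289/37161 = -830/(-8) - 17289*1/37161 = -830*(-⅛) - 1921/4129 = 415/4 - 1921/4129 = 1705851/16516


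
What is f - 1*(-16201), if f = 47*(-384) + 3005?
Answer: 1158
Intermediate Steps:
f = -15043 (f = -18048 + 3005 = -15043)
f - 1*(-16201) = -15043 - 1*(-16201) = -15043 + 16201 = 1158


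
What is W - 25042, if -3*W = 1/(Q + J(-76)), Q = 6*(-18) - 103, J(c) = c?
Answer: -21561161/861 ≈ -25042.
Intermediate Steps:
Q = -211 (Q = -108 - 103 = -211)
W = 1/861 (W = -1/(3*(-211 - 76)) = -1/3/(-287) = -1/3*(-1/287) = 1/861 ≈ 0.0011614)
W - 25042 = 1/861 - 25042 = -21561161/861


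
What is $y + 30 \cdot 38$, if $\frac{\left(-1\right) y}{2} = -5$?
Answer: $1150$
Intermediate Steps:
$y = 10$ ($y = \left(-2\right) \left(-5\right) = 10$)
$y + 30 \cdot 38 = 10 + 30 \cdot 38 = 10 + 1140 = 1150$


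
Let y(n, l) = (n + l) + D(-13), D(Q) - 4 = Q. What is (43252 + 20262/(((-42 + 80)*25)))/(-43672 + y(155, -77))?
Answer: -20554831/20711425 ≈ -0.99244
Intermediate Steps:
D(Q) = 4 + Q
y(n, l) = -9 + l + n (y(n, l) = (n + l) + (4 - 13) = (l + n) - 9 = -9 + l + n)
(43252 + 20262/(((-42 + 80)*25)))/(-43672 + y(155, -77)) = (43252 + 20262/(((-42 + 80)*25)))/(-43672 + (-9 - 77 + 155)) = (43252 + 20262/((38*25)))/(-43672 + 69) = (43252 + 20262/950)/(-43603) = (43252 + 20262*(1/950))*(-1/43603) = (43252 + 10131/475)*(-1/43603) = (20554831/475)*(-1/43603) = -20554831/20711425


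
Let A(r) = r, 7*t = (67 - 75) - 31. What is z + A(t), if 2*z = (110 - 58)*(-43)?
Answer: -7865/7 ≈ -1123.6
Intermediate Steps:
t = -39/7 (t = ((67 - 75) - 31)/7 = (-8 - 31)/7 = (⅐)*(-39) = -39/7 ≈ -5.5714)
z = -1118 (z = ((110 - 58)*(-43))/2 = (52*(-43))/2 = (½)*(-2236) = -1118)
z + A(t) = -1118 - 39/7 = -7865/7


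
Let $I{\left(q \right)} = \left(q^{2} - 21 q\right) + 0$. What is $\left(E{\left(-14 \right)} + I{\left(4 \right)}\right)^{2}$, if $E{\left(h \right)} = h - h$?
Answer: $4624$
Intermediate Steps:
$E{\left(h \right)} = 0$
$I{\left(q \right)} = q^{2} - 21 q$
$\left(E{\left(-14 \right)} + I{\left(4 \right)}\right)^{2} = \left(0 + 4 \left(-21 + 4\right)\right)^{2} = \left(0 + 4 \left(-17\right)\right)^{2} = \left(0 - 68\right)^{2} = \left(-68\right)^{2} = 4624$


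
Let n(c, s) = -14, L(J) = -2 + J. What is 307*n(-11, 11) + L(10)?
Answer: -4290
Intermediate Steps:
307*n(-11, 11) + L(10) = 307*(-14) + (-2 + 10) = -4298 + 8 = -4290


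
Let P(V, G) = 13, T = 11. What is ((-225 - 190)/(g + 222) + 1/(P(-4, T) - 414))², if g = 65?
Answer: 27789556804/13245017569 ≈ 2.0981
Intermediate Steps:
((-225 - 190)/(g + 222) + 1/(P(-4, T) - 414))² = ((-225 - 190)/(65 + 222) + 1/(13 - 414))² = (-415/287 + 1/(-401))² = (-415*1/287 - 1/401)² = (-415/287 - 1/401)² = (-166702/115087)² = 27789556804/13245017569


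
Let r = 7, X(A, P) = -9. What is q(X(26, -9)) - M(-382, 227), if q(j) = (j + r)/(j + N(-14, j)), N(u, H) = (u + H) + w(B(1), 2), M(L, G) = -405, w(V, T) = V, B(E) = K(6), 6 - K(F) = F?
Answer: 6481/16 ≈ 405.06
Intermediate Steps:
K(F) = 6 - F
B(E) = 0 (B(E) = 6 - 1*6 = 6 - 6 = 0)
N(u, H) = H + u (N(u, H) = (u + H) + 0 = (H + u) + 0 = H + u)
q(j) = (7 + j)/(-14 + 2*j) (q(j) = (j + 7)/(j + (j - 14)) = (7 + j)/(j + (-14 + j)) = (7 + j)/(-14 + 2*j))
q(X(26, -9)) - M(-382, 227) = (7 - 9)/(2*(-7 - 9)) - 1*(-405) = (½)*(-2)/(-16) + 405 = (½)*(-1/16)*(-2) + 405 = 1/16 + 405 = 6481/16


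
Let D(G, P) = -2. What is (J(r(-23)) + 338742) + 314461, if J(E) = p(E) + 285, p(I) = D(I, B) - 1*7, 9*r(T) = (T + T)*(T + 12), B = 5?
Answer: 653479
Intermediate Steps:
r(T) = 2*T*(12 + T)/9 (r(T) = ((T + T)*(T + 12))/9 = ((2*T)*(12 + T))/9 = (2*T*(12 + T))/9 = 2*T*(12 + T)/9)
p(I) = -9 (p(I) = -2 - 1*7 = -2 - 7 = -9)
J(E) = 276 (J(E) = -9 + 285 = 276)
(J(r(-23)) + 338742) + 314461 = (276 + 338742) + 314461 = 339018 + 314461 = 653479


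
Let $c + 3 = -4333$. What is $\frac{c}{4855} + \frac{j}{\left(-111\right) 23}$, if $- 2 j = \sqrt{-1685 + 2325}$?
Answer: $- \frac{4336}{4855} + \frac{4 \sqrt{10}}{2553} \approx -0.88815$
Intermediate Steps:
$c = -4336$ ($c = -3 - 4333 = -4336$)
$j = - 4 \sqrt{10}$ ($j = - \frac{\sqrt{-1685 + 2325}}{2} = - \frac{\sqrt{640}}{2} = - \frac{8 \sqrt{10}}{2} = - 4 \sqrt{10} \approx -12.649$)
$\frac{c}{4855} + \frac{j}{\left(-111\right) 23} = - \frac{4336}{4855} + \frac{\left(-4\right) \sqrt{10}}{\left(-111\right) 23} = \left(-4336\right) \frac{1}{4855} + \frac{\left(-4\right) \sqrt{10}}{-2553} = - \frac{4336}{4855} + - 4 \sqrt{10} \left(- \frac{1}{2553}\right) = - \frac{4336}{4855} + \frac{4 \sqrt{10}}{2553}$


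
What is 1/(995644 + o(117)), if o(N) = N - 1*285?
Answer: 1/995476 ≈ 1.0045e-6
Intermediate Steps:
o(N) = -285 + N (o(N) = N - 285 = -285 + N)
1/(995644 + o(117)) = 1/(995644 + (-285 + 117)) = 1/(995644 - 168) = 1/995476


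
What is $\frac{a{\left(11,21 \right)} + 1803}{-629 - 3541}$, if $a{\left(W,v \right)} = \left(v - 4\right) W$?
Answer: $- \frac{199}{417} \approx -0.47722$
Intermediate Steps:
$a{\left(W,v \right)} = W \left(-4 + v\right)$ ($a{\left(W,v \right)} = \left(-4 + v\right) W = W \left(-4 + v\right)$)
$\frac{a{\left(11,21 \right)} + 1803}{-629 - 3541} = \frac{11 \left(-4 + 21\right) + 1803}{-629 - 3541} = \frac{11 \cdot 17 + 1803}{-4170} = \left(187 + 1803\right) \left(- \frac{1}{4170}\right) = 1990 \left(- \frac{1}{4170}\right) = - \frac{199}{417}$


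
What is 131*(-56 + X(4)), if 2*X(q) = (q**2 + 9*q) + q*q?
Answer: -2882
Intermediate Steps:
X(q) = q**2 + 9*q/2 (X(q) = ((q**2 + 9*q) + q*q)/2 = ((q**2 + 9*q) + q**2)/2 = (2*q**2 + 9*q)/2 = q**2 + 9*q/2)
131*(-56 + X(4)) = 131*(-56 + (1/2)*4*(9 + 2*4)) = 131*(-56 + (1/2)*4*(9 + 8)) = 131*(-56 + (1/2)*4*17) = 131*(-56 + 34) = 131*(-22) = -2882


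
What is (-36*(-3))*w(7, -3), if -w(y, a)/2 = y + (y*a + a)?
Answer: 3672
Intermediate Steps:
w(y, a) = -2*a - 2*y - 2*a*y (w(y, a) = -2*(y + (y*a + a)) = -2*(y + (a*y + a)) = -2*(y + (a + a*y)) = -2*(a + y + a*y) = -2*a - 2*y - 2*a*y)
(-36*(-3))*w(7, -3) = (-36*(-3))*(-2*(-3) - 2*7 - 2*(-3)*7) = 108*(6 - 14 + 42) = 108*34 = 3672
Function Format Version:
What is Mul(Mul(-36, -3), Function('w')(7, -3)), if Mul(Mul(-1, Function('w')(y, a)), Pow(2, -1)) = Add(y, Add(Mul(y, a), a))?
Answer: 3672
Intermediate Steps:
Function('w')(y, a) = Add(Mul(-2, a), Mul(-2, y), Mul(-2, a, y)) (Function('w')(y, a) = Mul(-2, Add(y, Add(Mul(y, a), a))) = Mul(-2, Add(y, Add(Mul(a, y), a))) = Mul(-2, Add(y, Add(a, Mul(a, y)))) = Mul(-2, Add(a, y, Mul(a, y))) = Add(Mul(-2, a), Mul(-2, y), Mul(-2, a, y)))
Mul(Mul(-36, -3), Function('w')(7, -3)) = Mul(Mul(-36, -3), Add(Mul(-2, -3), Mul(-2, 7), Mul(-2, -3, 7))) = Mul(108, Add(6, -14, 42)) = Mul(108, 34) = 3672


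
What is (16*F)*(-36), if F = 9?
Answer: -5184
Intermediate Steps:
(16*F)*(-36) = (16*9)*(-36) = 144*(-36) = -5184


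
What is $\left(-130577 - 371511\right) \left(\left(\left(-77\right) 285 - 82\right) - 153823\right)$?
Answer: $88292174800$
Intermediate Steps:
$\left(-130577 - 371511\right) \left(\left(\left(-77\right) 285 - 82\right) - 153823\right) = - 502088 \left(\left(-21945 - 82\right) - 153823\right) = - 502088 \left(-22027 - 153823\right) = \left(-502088\right) \left(-175850\right) = 88292174800$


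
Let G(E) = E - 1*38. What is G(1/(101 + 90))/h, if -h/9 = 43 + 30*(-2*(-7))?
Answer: 2419/265299 ≈ 0.0091180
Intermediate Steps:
G(E) = -38 + E (G(E) = E - 38 = -38 + E)
h = -4167 (h = -9*(43 + 30*(-2*(-7))) = -9*(43 + 30*14) = -9*(43 + 420) = -9*463 = -4167)
G(1/(101 + 90))/h = (-38 + 1/(101 + 90))/(-4167) = (-38 + 1/191)*(-1/4167) = -7257/191*(-1/4167) = 2419/265299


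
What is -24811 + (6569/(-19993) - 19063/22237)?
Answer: -11031109285963/444584341 ≈ -24812.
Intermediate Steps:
-24811 + (6569/(-19993) - 19063/22237) = -24811 + (6569*(-1/19993) - 19063*1/22237) = -24811 + (-6569/19993 - 19063/22237) = -24811 - 527201412/444584341 = -11031109285963/444584341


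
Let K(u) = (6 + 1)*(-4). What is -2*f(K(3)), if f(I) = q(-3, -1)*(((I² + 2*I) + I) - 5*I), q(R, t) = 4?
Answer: -6720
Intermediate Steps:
K(u) = -28 (K(u) = 7*(-4) = -28)
f(I) = -8*I + 4*I² (f(I) = 4*(((I² + 2*I) + I) - 5*I) = 4*((I² + 3*I) - 5*I) = 4*(I² - 2*I) = -8*I + 4*I²)
-2*f(K(3)) = -8*(-28)*(-2 - 28) = -8*(-28)*(-30) = -2*3360 = -6720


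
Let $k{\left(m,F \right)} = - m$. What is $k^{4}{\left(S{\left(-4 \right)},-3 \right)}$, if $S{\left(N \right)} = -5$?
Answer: $625$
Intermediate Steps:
$k^{4}{\left(S{\left(-4 \right)},-3 \right)} = \left(\left(-1\right) \left(-5\right)\right)^{4} = 5^{4} = 625$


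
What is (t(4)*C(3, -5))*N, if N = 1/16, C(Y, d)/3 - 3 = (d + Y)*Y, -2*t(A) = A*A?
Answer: 9/2 ≈ 4.5000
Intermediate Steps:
t(A) = -A²/2 (t(A) = -A*A/2 = -A²/2)
C(Y, d) = 9 + 3*Y*(Y + d) (C(Y, d) = 9 + 3*((d + Y)*Y) = 9 + 3*((Y + d)*Y) = 9 + 3*(Y*(Y + d)) = 9 + 3*Y*(Y + d))
N = 1/16 (N = 1*(1/16) = 1/16 ≈ 0.062500)
(t(4)*C(3, -5))*N = ((-½*4²)*(9 + 3*3² + 3*3*(-5)))*(1/16) = ((-½*16)*(9 + 3*9 - 45))*(1/16) = -8*(9 + 27 - 45)*(1/16) = -8*(-9)*(1/16) = 72*(1/16) = 9/2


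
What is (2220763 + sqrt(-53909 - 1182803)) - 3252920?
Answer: -1032157 + 2*I*sqrt(309178) ≈ -1.0322e+6 + 1112.1*I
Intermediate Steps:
(2220763 + sqrt(-53909 - 1182803)) - 3252920 = (2220763 + sqrt(-1236712)) - 3252920 = (2220763 + 2*I*sqrt(309178)) - 3252920 = -1032157 + 2*I*sqrt(309178)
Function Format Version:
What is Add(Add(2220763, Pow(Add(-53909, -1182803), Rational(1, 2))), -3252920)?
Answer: Add(-1032157, Mul(2, I, Pow(309178, Rational(1, 2)))) ≈ Add(-1.0322e+6, Mul(1112.1, I))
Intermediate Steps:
Add(Add(2220763, Pow(Add(-53909, -1182803), Rational(1, 2))), -3252920) = Add(Add(2220763, Pow(-1236712, Rational(1, 2))), -3252920) = Add(Add(2220763, Mul(2, I, Pow(309178, Rational(1, 2)))), -3252920) = Add(-1032157, Mul(2, I, Pow(309178, Rational(1, 2))))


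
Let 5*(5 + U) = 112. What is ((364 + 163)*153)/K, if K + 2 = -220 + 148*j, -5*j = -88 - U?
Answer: 2015775/72446 ≈ 27.825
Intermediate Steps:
U = 87/5 (U = -5 + (⅕)*112 = -5 + 112/5 = 87/5 ≈ 17.400)
j = 527/25 (j = -(-88 - 1*87/5)/5 = -(-88 - 87/5)/5 = -⅕*(-527/5) = 527/25 ≈ 21.080)
K = 72446/25 (K = -2 + (-220 + 148*(527/25)) = -2 + (-220 + 77996/25) = -2 + 72496/25 = 72446/25 ≈ 2897.8)
((364 + 163)*153)/K = ((364 + 163)*153)/(72446/25) = (527*153)*(25/72446) = 80631*(25/72446) = 2015775/72446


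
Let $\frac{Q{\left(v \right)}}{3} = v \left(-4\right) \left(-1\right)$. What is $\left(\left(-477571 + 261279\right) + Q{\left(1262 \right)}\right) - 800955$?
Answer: $-1002103$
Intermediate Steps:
$Q{\left(v \right)} = 12 v$ ($Q{\left(v \right)} = 3 v \left(-4\right) \left(-1\right) = 3 - 4 v \left(-1\right) = 3 \cdot 4 v = 12 v$)
$\left(\left(-477571 + 261279\right) + Q{\left(1262 \right)}\right) - 800955 = \left(\left(-477571 + 261279\right) + 12 \cdot 1262\right) - 800955 = \left(-216292 + 15144\right) - 800955 = -201148 - 800955 = -1002103$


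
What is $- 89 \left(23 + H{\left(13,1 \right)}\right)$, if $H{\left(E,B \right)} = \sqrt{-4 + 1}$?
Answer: $-2047 - 89 i \sqrt{3} \approx -2047.0 - 154.15 i$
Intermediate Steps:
$H{\left(E,B \right)} = i \sqrt{3}$ ($H{\left(E,B \right)} = \sqrt{-3} = i \sqrt{3}$)
$- 89 \left(23 + H{\left(13,1 \right)}\right) = - 89 \left(23 + i \sqrt{3}\right) = -2047 - 89 i \sqrt{3}$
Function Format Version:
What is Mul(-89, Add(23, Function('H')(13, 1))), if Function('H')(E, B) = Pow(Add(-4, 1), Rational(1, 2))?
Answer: Add(-2047, Mul(-89, I, Pow(3, Rational(1, 2)))) ≈ Add(-2047.0, Mul(-154.15, I))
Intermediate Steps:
Function('H')(E, B) = Mul(I, Pow(3, Rational(1, 2))) (Function('H')(E, B) = Pow(-3, Rational(1, 2)) = Mul(I, Pow(3, Rational(1, 2))))
Mul(-89, Add(23, Function('H')(13, 1))) = Mul(-89, Add(23, Mul(I, Pow(3, Rational(1, 2))))) = Add(-2047, Mul(-89, I, Pow(3, Rational(1, 2))))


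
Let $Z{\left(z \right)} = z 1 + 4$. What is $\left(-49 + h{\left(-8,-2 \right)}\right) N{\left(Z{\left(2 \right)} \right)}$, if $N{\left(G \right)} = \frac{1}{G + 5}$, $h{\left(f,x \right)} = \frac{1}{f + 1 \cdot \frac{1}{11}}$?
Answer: $- \frac{4274}{957} \approx -4.466$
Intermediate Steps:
$h{\left(f,x \right)} = \frac{1}{\frac{1}{11} + f}$ ($h{\left(f,x \right)} = \frac{1}{f + 1 \cdot \frac{1}{11}} = \frac{1}{f + \frac{1}{11}} = \frac{1}{\frac{1}{11} + f}$)
$Z{\left(z \right)} = 4 + z$ ($Z{\left(z \right)} = z + 4 = 4 + z$)
$N{\left(G \right)} = \frac{1}{5 + G}$
$\left(-49 + h{\left(-8,-2 \right)}\right) N{\left(Z{\left(2 \right)} \right)} = \frac{-49 + \frac{11}{1 + 11 \left(-8\right)}}{5 + \left(4 + 2\right)} = \frac{-49 + \frac{11}{1 - 88}}{5 + 6} = \frac{-49 + \frac{11}{-87}}{11} = \left(-49 + 11 \left(- \frac{1}{87}\right)\right) \frac{1}{11} = \left(-49 - \frac{11}{87}\right) \frac{1}{11} = \left(- \frac{4274}{87}\right) \frac{1}{11} = - \frac{4274}{957}$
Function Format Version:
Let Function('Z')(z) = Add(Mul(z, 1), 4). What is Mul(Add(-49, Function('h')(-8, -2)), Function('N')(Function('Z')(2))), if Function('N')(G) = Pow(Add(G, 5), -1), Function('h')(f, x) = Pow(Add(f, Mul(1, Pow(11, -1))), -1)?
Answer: Rational(-4274, 957) ≈ -4.4660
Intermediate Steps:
Function('h')(f, x) = Pow(Add(Rational(1, 11), f), -1) (Function('h')(f, x) = Pow(Add(f, Mul(1, Rational(1, 11))), -1) = Pow(Add(f, Rational(1, 11)), -1) = Pow(Add(Rational(1, 11), f), -1))
Function('Z')(z) = Add(4, z) (Function('Z')(z) = Add(z, 4) = Add(4, z))
Function('N')(G) = Pow(Add(5, G), -1)
Mul(Add(-49, Function('h')(-8, -2)), Function('N')(Function('Z')(2))) = Mul(Add(-49, Mul(11, Pow(Add(1, Mul(11, -8)), -1))), Pow(Add(5, Add(4, 2)), -1)) = Mul(Add(-49, Mul(11, Pow(Add(1, -88), -1))), Pow(Add(5, 6), -1)) = Mul(Add(-49, Mul(11, Pow(-87, -1))), Pow(11, -1)) = Mul(Add(-49, Mul(11, Rational(-1, 87))), Rational(1, 11)) = Mul(Add(-49, Rational(-11, 87)), Rational(1, 11)) = Mul(Rational(-4274, 87), Rational(1, 11)) = Rational(-4274, 957)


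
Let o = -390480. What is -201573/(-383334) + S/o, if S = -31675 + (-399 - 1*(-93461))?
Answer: 9196416797/24947376720 ≈ 0.36863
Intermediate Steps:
S = 61387 (S = -31675 + (-399 + 93461) = -31675 + 93062 = 61387)
-201573/(-383334) + S/o = -201573/(-383334) + 61387/(-390480) = -201573*(-1/383334) + 61387*(-1/390480) = 67191/127778 - 61387/390480 = 9196416797/24947376720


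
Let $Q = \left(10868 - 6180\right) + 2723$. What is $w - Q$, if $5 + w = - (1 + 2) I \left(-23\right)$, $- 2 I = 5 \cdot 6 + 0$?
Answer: $-8451$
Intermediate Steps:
$I = -15$ ($I = - \frac{5 \cdot 6 + 0}{2} = - \frac{30 + 0}{2} = \left(- \frac{1}{2}\right) 30 = -15$)
$Q = 7411$ ($Q = 4688 + 2723 = 7411$)
$w = -1040$ ($w = -5 + - (1 + 2) \left(-15\right) \left(-23\right) = -5 + \left(-1\right) 3 \left(-15\right) \left(-23\right) = -5 + \left(-3\right) \left(-15\right) \left(-23\right) = -5 + 45 \left(-23\right) = -5 - 1035 = -1040$)
$w - Q = -1040 - 7411 = -8451$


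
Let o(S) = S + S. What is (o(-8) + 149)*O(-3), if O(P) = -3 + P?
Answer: -798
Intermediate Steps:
o(S) = 2*S
(o(-8) + 149)*O(-3) = (2*(-8) + 149)*(-3 - 3) = (-16 + 149)*(-6) = 133*(-6) = -798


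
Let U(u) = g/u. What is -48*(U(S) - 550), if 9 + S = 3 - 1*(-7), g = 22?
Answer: 25344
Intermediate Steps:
S = 1 (S = -9 + (3 - 1*(-7)) = -9 + (3 + 7) = -9 + 10 = 1)
U(u) = 22/u
-48*(U(S) - 550) = -48*(22/1 - 550) = -48*(22*1 - 550) = -48*(22 - 550) = -48*(-528) = 25344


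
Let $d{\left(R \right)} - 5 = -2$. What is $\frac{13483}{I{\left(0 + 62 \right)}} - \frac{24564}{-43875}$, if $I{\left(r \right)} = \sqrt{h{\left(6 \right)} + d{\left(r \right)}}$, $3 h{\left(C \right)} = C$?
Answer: $\frac{8188}{14625} + \frac{13483 \sqrt{5}}{5} \approx 6030.3$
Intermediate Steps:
$h{\left(C \right)} = \frac{C}{3}$
$d{\left(R \right)} = 3$ ($d{\left(R \right)} = 5 - 2 = 3$)
$I{\left(r \right)} = \sqrt{5}$ ($I{\left(r \right)} = \sqrt{\frac{1}{3} \cdot 6 + 3} = \sqrt{2 + 3} = \sqrt{5}$)
$\frac{13483}{I{\left(0 + 62 \right)}} - \frac{24564}{-43875} = \frac{13483}{\sqrt{5}} - \frac{24564}{-43875} = 13483 \frac{\sqrt{5}}{5} - - \frac{8188}{14625} = \frac{13483 \sqrt{5}}{5} + \frac{8188}{14625} = \frac{8188}{14625} + \frac{13483 \sqrt{5}}{5}$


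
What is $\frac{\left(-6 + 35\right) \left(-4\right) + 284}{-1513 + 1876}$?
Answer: $\frac{56}{121} \approx 0.46281$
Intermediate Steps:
$\frac{\left(-6 + 35\right) \left(-4\right) + 284}{-1513 + 1876} = \frac{29 \left(-4\right) + 284}{363} = \left(-116 + 284\right) \frac{1}{363} = 168 \cdot \frac{1}{363} = \frac{56}{121}$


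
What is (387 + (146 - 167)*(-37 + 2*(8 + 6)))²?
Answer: 331776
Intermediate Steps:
(387 + (146 - 167)*(-37 + 2*(8 + 6)))² = (387 - 21*(-37 + 2*14))² = (387 - 21*(-37 + 28))² = (387 - 21*(-9))² = (387 + 189)² = 576² = 331776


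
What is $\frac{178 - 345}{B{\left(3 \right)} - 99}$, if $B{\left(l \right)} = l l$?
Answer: $\frac{167}{90} \approx 1.8556$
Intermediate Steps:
$B{\left(l \right)} = l^{2}$
$\frac{178 - 345}{B{\left(3 \right)} - 99} = \frac{178 - 345}{3^{2} - 99} = - \frac{167}{9 - 99} = - \frac{167}{-90} = \left(-167\right) \left(- \frac{1}{90}\right) = \frac{167}{90}$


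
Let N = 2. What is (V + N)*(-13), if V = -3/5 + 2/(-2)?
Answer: -26/5 ≈ -5.2000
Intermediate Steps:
V = -8/5 (V = -3*⅕ + 2*(-½) = -⅗ - 1 = -8/5 ≈ -1.6000)
(V + N)*(-13) = (-8/5 + 2)*(-13) = (⅖)*(-13) = -26/5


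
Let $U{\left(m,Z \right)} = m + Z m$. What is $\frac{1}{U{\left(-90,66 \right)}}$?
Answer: $- \frac{1}{6030} \approx -0.00016584$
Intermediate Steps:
$\frac{1}{U{\left(-90,66 \right)}} = \frac{1}{\left(-90\right) \left(1 + 66\right)} = \frac{1}{\left(-90\right) 67} = \frac{1}{-6030} = - \frac{1}{6030}$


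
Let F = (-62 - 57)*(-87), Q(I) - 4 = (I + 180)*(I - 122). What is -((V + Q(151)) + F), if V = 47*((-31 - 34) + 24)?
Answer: -18029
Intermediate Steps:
V = -1927 (V = 47*(-65 + 24) = 47*(-41) = -1927)
Q(I) = 4 + (-122 + I)*(180 + I) (Q(I) = 4 + (I + 180)*(I - 122) = 4 + (180 + I)*(-122 + I) = 4 + (-122 + I)*(180 + I))
F = 10353 (F = -119*(-87) = 10353)
-((V + Q(151)) + F) = -((-1927 + (-21956 + 151**2 + 58*151)) + 10353) = -((-1927 + (-21956 + 22801 + 8758)) + 10353) = -((-1927 + 9603) + 10353) = -(7676 + 10353) = -1*18029 = -18029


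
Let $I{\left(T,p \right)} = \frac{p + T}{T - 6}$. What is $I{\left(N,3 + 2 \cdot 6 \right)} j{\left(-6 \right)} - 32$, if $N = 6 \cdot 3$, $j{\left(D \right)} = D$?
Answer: $- \frac{97}{2} \approx -48.5$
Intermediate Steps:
$N = 18$
$I{\left(T,p \right)} = \frac{T + p}{-6 + T}$
$I{\left(N,3 + 2 \cdot 6 \right)} j{\left(-6 \right)} - 32 = \frac{18 + \left(3 + 2 \cdot 6\right)}{-6 + 18} \left(-6\right) - 32 = \frac{18 + \left(3 + 12\right)}{12} \left(-6\right) - 32 = \frac{18 + 15}{12} \left(-6\right) - 32 = \frac{1}{12} \cdot 33 \left(-6\right) - 32 = \frac{11}{4} \left(-6\right) - 32 = - \frac{33}{2} - 32 = - \frac{97}{2}$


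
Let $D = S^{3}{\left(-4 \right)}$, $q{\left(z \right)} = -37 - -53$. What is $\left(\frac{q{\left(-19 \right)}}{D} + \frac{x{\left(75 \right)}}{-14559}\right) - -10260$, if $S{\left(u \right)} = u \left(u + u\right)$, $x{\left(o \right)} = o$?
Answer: $\frac{101973519093}{9938944} \approx 10260.0$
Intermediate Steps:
$q{\left(z \right)} = 16$ ($q{\left(z \right)} = -37 + 53 = 16$)
$S{\left(u \right)} = 2 u^{2}$ ($S{\left(u \right)} = u 2 u = 2 u^{2}$)
$D = 32768$ ($D = \left(2 \left(-4\right)^{2}\right)^{3} = \left(2 \cdot 16\right)^{3} = 32^{3} = 32768$)
$\left(\frac{q{\left(-19 \right)}}{D} + \frac{x{\left(75 \right)}}{-14559}\right) - -10260 = \left(\frac{16}{32768} + \frac{75}{-14559}\right) - -10260 = \left(16 \cdot \frac{1}{32768} + 75 \left(- \frac{1}{14559}\right)\right) + 10260 = \left(\frac{1}{2048} - \frac{25}{4853}\right) + 10260 = - \frac{46347}{9938944} + 10260 = \frac{101973519093}{9938944}$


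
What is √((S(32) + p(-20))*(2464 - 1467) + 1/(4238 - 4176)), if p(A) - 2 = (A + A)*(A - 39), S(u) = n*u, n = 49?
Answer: √15061599302/62 ≈ 1979.4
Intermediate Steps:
S(u) = 49*u
p(A) = 2 + 2*A*(-39 + A) (p(A) = 2 + (A + A)*(A - 39) = 2 + (2*A)*(-39 + A) = 2 + 2*A*(-39 + A))
√((S(32) + p(-20))*(2464 - 1467) + 1/(4238 - 4176)) = √((49*32 + (2 - 78*(-20) + 2*(-20)²))*(2464 - 1467) + 1/(4238 - 4176)) = √((1568 + (2 + 1560 + 2*400))*997 + 1/62) = √((1568 + (2 + 1560 + 800))*997 + 1/62) = √((1568 + 2362)*997 + 1/62) = √(3930*997 + 1/62) = √(3918210 + 1/62) = √(242929021/62) = √15061599302/62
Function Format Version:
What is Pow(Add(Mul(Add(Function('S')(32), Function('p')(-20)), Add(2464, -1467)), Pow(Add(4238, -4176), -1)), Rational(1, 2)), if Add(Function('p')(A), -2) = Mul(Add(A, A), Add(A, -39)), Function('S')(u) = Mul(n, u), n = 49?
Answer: Mul(Rational(1, 62), Pow(15061599302, Rational(1, 2))) ≈ 1979.4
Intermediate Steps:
Function('S')(u) = Mul(49, u)
Function('p')(A) = Add(2, Mul(2, A, Add(-39, A))) (Function('p')(A) = Add(2, Mul(Add(A, A), Add(A, -39))) = Add(2, Mul(Mul(2, A), Add(-39, A))) = Add(2, Mul(2, A, Add(-39, A))))
Pow(Add(Mul(Add(Function('S')(32), Function('p')(-20)), Add(2464, -1467)), Pow(Add(4238, -4176), -1)), Rational(1, 2)) = Pow(Add(Mul(Add(Mul(49, 32), Add(2, Mul(-78, -20), Mul(2, Pow(-20, 2)))), Add(2464, -1467)), Pow(Add(4238, -4176), -1)), Rational(1, 2)) = Pow(Add(Mul(Add(1568, Add(2, 1560, Mul(2, 400))), 997), Pow(62, -1)), Rational(1, 2)) = Pow(Add(Mul(Add(1568, Add(2, 1560, 800)), 997), Rational(1, 62)), Rational(1, 2)) = Pow(Add(Mul(Add(1568, 2362), 997), Rational(1, 62)), Rational(1, 2)) = Pow(Add(Mul(3930, 997), Rational(1, 62)), Rational(1, 2)) = Pow(Add(3918210, Rational(1, 62)), Rational(1, 2)) = Pow(Rational(242929021, 62), Rational(1, 2)) = Mul(Rational(1, 62), Pow(15061599302, Rational(1, 2)))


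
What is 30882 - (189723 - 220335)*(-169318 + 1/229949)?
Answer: -1191855959070954/229949 ≈ -5.1831e+9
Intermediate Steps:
30882 - (189723 - 220335)*(-169318 + 1/229949) = 30882 - (-30612)*(-169318 + 1/229949) = 30882 - (-30612)*(-38934504781)/229949 = 30882 - 1*1191863060355972/229949 = 30882 - 1191863060355972/229949 = -1191855959070954/229949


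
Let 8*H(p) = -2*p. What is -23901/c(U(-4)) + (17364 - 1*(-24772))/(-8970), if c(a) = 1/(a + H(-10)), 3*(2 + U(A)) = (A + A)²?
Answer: -203518847/390 ≈ -5.2184e+5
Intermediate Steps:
H(p) = -p/4 (H(p) = (-2*p)/8 = -p/4)
U(A) = -2 + 4*A²/3 (U(A) = -2 + (A + A)²/3 = -2 + (2*A)²/3 = -2 + (4*A²)/3 = -2 + 4*A²/3)
c(a) = 1/(5/2 + a) (c(a) = 1/(a - ¼*(-10)) = 1/(a + 5/2) = 1/(5/2 + a))
-23901/c(U(-4)) + (17364 - 1*(-24772))/(-8970) = -23901/(2/(5 + 2*(-2 + (4/3)*(-4)²))) + (17364 - 1*(-24772))/(-8970) = -23901/(2/(5 + 2*(-2 + (4/3)*16))) + (17364 + 24772)*(-1/8970) = -23901/(2/(5 + 2*(-2 + 64/3))) + 42136*(-1/8970) = -23901/(2/(5 + 2*(58/3))) - 916/195 = -23901/(2/(5 + 116/3)) - 916/195 = -23901/(2/(131/3)) - 916/195 = -23901/(2*(3/131)) - 916/195 = -23901/6/131 - 916/195 = -23901*131/6 - 916/195 = -1043677/2 - 916/195 = -203518847/390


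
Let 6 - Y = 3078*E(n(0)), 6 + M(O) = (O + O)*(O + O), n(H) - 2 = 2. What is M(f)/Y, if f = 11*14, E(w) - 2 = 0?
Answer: -47429/3075 ≈ -15.424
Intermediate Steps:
n(H) = 4 (n(H) = 2 + 2 = 4)
E(w) = 2 (E(w) = 2 + 0 = 2)
f = 154
M(O) = -6 + 4*O**2 (M(O) = -6 + (O + O)*(O + O) = -6 + (2*O)*(2*O) = -6 + 4*O**2)
Y = -6150 (Y = 6 - 3078*2 = 6 - 1*6156 = 6 - 6156 = -6150)
M(f)/Y = (-6 + 4*154**2)/(-6150) = (-6 + 4*23716)*(-1/6150) = (-6 + 94864)*(-1/6150) = 94858*(-1/6150) = -47429/3075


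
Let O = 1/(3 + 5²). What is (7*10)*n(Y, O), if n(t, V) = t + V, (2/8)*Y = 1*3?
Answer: 1685/2 ≈ 842.50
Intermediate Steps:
Y = 12 (Y = 4*(1*3) = 4*3 = 12)
O = 1/28 (O = 1/(3 + 25) = 1/28 ≈ 0.035714)
n(t, V) = V + t
(7*10)*n(Y, O) = (7*10)*(1/28 + 12) = 70*(337/28) = 1685/2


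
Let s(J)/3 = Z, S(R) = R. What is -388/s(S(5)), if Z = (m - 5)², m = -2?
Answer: -388/147 ≈ -2.6395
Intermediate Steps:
Z = 49 (Z = (-2 - 5)² = (-7)² = 49)
s(J) = 147 (s(J) = 3*49 = 147)
-388/s(S(5)) = -388/147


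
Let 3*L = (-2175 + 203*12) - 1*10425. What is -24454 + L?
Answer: -27842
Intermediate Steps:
L = -3388 (L = ((-2175 + 203*12) - 1*10425)/3 = ((-2175 + 2436) - 10425)/3 = (261 - 10425)/3 = (⅓)*(-10164) = -3388)
-24454 + L = -24454 - 3388 = -27842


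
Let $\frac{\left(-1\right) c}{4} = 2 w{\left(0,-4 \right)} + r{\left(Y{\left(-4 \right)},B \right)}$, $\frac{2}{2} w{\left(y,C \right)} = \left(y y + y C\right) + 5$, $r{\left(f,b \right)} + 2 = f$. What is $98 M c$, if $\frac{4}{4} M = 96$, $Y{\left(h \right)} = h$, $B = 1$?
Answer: $-150528$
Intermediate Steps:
$M = 96$
$r{\left(f,b \right)} = -2 + f$
$w{\left(y,C \right)} = 5 + y^{2} + C y$ ($w{\left(y,C \right)} = \left(y y + y C\right) + 5 = \left(y^{2} + C y\right) + 5 = 5 + y^{2} + C y$)
$c = -16$ ($c = - 4 \left(2 \left(5 + 0^{2} - 0\right) - 6\right) = - 4 \left(2 \left(5 + 0 + 0\right) - 6\right) = - 4 \left(2 \cdot 5 - 6\right) = - 4 \left(10 - 6\right) = \left(-4\right) 4 = -16$)
$98 M c = 98 \cdot 96 \left(-16\right) = 9408 \left(-16\right) = -150528$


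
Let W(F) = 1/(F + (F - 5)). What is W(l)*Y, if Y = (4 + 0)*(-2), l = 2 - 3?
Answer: 8/7 ≈ 1.1429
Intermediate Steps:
l = -1
W(F) = 1/(-5 + 2*F) (W(F) = 1/(F + (-5 + F)) = 1/(-5 + 2*F))
Y = -8 (Y = 4*(-2) = -8)
W(l)*Y = -8/(-5 + 2*(-1)) = -8/(-5 - 2) = -8/(-7) = -1/7*(-8) = 8/7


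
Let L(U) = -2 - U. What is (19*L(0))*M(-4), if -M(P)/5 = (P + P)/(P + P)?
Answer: 190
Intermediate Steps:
M(P) = -5 (M(P) = -5*(P + P)/(P + P) = -5*2*P/(2*P) = -5*2*P*1/(2*P) = -5*1 = -5)
(19*L(0))*M(-4) = (19*(-2 - 1*0))*(-5) = (19*(-2 + 0))*(-5) = (19*(-2))*(-5) = -38*(-5) = 190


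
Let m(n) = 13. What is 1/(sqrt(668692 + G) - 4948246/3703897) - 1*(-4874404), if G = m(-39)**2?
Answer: 44727439671594697897113194/9175981242337805833 + 919163150102803*sqrt(149)/9175981242337805833 ≈ 4.8744e+6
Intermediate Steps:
G = 169 (G = 13**2 = 169)
1/(sqrt(668692 + G) - 4948246/3703897) - 1*(-4874404) = 1/(sqrt(668692 + 169) - 4948246/3703897) - 1*(-4874404) = 1/(sqrt(668861) - 4948246*1/3703897) + 4874404 = 1/(67*sqrt(149) - 4948246/3703897) + 4874404 = 1/(-4948246/3703897 + 67*sqrt(149)) + 4874404 = 4874404 + 1/(-4948246/3703897 + 67*sqrt(149))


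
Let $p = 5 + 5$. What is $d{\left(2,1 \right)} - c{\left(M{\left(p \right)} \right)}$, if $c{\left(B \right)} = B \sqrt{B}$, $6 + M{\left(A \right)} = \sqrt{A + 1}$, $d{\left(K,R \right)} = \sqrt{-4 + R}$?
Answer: $i \left(\sqrt{3} + \left(6 - \sqrt{11}\right)^{\frac{3}{2}}\right) \approx 6.1277 i$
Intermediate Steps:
$p = 10$
$M{\left(A \right)} = -6 + \sqrt{1 + A}$ ($M{\left(A \right)} = -6 + \sqrt{A + 1} = -6 + \sqrt{1 + A}$)
$c{\left(B \right)} = B^{\frac{3}{2}}$
$d{\left(2,1 \right)} - c{\left(M{\left(p \right)} \right)} = \sqrt{-4 + 1} - \left(-6 + \sqrt{1 + 10}\right)^{\frac{3}{2}} = \sqrt{-3} - \left(-6 + \sqrt{11}\right)^{\frac{3}{2}} = i \sqrt{3} - \left(-6 + \sqrt{11}\right)^{\frac{3}{2}} = - \left(-6 + \sqrt{11}\right)^{\frac{3}{2}} + i \sqrt{3}$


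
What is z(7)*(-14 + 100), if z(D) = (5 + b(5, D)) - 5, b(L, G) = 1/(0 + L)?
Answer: 86/5 ≈ 17.200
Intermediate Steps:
b(L, G) = 1/L
z(D) = ⅕ (z(D) = (5 + 1/5) - 5 = (5 + ⅕) - 5 = 26/5 - 5 = ⅕)
z(7)*(-14 + 100) = (-14 + 100)/5 = (⅕)*86 = 86/5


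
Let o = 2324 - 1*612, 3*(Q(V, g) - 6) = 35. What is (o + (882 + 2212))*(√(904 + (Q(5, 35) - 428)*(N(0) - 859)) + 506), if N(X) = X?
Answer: 2431836 + 1602*√3180423 ≈ 5.2888e+6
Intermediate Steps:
Q(V, g) = 53/3 (Q(V, g) = 6 + (⅓)*35 = 6 + 35/3 = 53/3)
o = 1712 (o = 2324 - 612 = 1712)
(o + (882 + 2212))*(√(904 + (Q(5, 35) - 428)*(N(0) - 859)) + 506) = (1712 + (882 + 2212))*(√(904 + (53/3 - 428)*(0 - 859)) + 506) = (1712 + 3094)*(√(904 - 1231/3*(-859)) + 506) = 4806*(√(904 + 1057429/3) + 506) = 4806*(√(1060141/3) + 506) = 4806*(√3180423/3 + 506) = 4806*(506 + √3180423/3) = 2431836 + 1602*√3180423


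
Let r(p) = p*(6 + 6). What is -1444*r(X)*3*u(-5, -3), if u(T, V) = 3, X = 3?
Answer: -467856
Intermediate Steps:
r(p) = 12*p (r(p) = p*12 = 12*p)
-1444*r(X)*3*u(-5, -3) = -1444*(12*3)*3*3 = -1444*36*3*3 = -155952*3 = -1444*324 = -467856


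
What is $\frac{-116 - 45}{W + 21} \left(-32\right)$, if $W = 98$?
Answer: $\frac{736}{17} \approx 43.294$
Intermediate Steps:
$\frac{-116 - 45}{W + 21} \left(-32\right) = \frac{-116 - 45}{98 + 21} \left(-32\right) = - \frac{161}{119} \left(-32\right) = \left(-161\right) \frac{1}{119} \left(-32\right) = \left(- \frac{23}{17}\right) \left(-32\right) = \frac{736}{17}$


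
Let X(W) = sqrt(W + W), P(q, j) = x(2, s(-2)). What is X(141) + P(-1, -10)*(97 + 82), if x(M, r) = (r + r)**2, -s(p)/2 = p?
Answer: 11456 + sqrt(282) ≈ 11473.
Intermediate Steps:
s(p) = -2*p
x(M, r) = 4*r**2 (x(M, r) = (2*r)**2 = 4*r**2)
P(q, j) = 64 (P(q, j) = 4*(-2*(-2))**2 = 4*4**2 = 4*16 = 64)
X(W) = sqrt(2)*sqrt(W) (X(W) = sqrt(2*W) = sqrt(2)*sqrt(W))
X(141) + P(-1, -10)*(97 + 82) = sqrt(2)*sqrt(141) + 64*(97 + 82) = sqrt(282) + 64*179 = sqrt(282) + 11456 = 11456 + sqrt(282)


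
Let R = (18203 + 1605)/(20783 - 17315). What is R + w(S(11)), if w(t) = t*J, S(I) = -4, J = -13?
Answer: 50036/867 ≈ 57.712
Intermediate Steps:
w(t) = -13*t (w(t) = t*(-13) = -13*t)
R = 4952/867 (R = 19808/3468 = 19808*(1/3468) = 4952/867 ≈ 5.7116)
R + w(S(11)) = 4952/867 - 13*(-4) = 4952/867 + 52 = 50036/867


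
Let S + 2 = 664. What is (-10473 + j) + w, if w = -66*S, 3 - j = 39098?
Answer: -93260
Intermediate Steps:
S = 662 (S = -2 + 664 = 662)
j = -39095 (j = 3 - 1*39098 = 3 - 39098 = -39095)
w = -43692 (w = -66*662 = -43692)
(-10473 + j) + w = (-10473 - 39095) - 43692 = -49568 - 43692 = -93260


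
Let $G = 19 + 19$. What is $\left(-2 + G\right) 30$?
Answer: $1080$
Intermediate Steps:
$G = 38$
$\left(-2 + G\right) 30 = \left(-2 + 38\right) 30 = 36 \cdot 30 = 1080$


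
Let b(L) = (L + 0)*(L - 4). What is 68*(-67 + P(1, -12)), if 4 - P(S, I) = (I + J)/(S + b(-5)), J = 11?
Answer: -98498/23 ≈ -4282.5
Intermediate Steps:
b(L) = L*(-4 + L)
P(S, I) = 4 - (11 + I)/(45 + S) (P(S, I) = 4 - (I + 11)/(S - 5*(-4 - 5)) = 4 - (11 + I)/(S - 5*(-9)) = 4 - (11 + I)/(S + 45) = 4 - (11 + I)/(45 + S))
68*(-67 + P(1, -12)) = 68*(-67 + (169 - 1*(-12) + 4*1)/(45 + 1)) = 68*(-67 + (169 + 12 + 4)/46) = 68*(-67 + (1/46)*185) = 68*(-67 + 185/46) = 68*(-2897/46) = -98498/23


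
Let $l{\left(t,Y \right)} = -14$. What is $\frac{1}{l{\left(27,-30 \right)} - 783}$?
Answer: $- \frac{1}{797} \approx -0.0012547$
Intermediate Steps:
$\frac{1}{l{\left(27,-30 \right)} - 783} = \frac{1}{-14 - 783} = \frac{1}{-797} = - \frac{1}{797}$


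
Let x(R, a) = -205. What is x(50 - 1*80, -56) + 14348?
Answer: 14143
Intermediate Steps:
x(50 - 1*80, -56) + 14348 = -205 + 14348 = 14143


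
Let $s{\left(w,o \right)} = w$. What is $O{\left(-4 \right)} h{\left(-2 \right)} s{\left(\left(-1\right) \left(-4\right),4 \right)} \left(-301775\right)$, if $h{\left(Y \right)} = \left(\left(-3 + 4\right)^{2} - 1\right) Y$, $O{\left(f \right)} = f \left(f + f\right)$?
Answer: $0$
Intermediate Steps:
$O{\left(f \right)} = 2 f^{2}$ ($O{\left(f \right)} = f 2 f = 2 f^{2}$)
$h{\left(Y \right)} = 0$ ($h{\left(Y \right)} = \left(1^{2} - 1\right) Y = \left(1 - 1\right) Y = 0 Y = 0$)
$O{\left(-4 \right)} h{\left(-2 \right)} s{\left(\left(-1\right) \left(-4\right),4 \right)} \left(-301775\right) = 2 \left(-4\right)^{2} \cdot 0 \left(\left(-1\right) \left(-4\right)\right) \left(-301775\right) = 2 \cdot 16 \cdot 0 \cdot 4 \left(-301775\right) = 32 \cdot 0 \cdot 4 \left(-301775\right) = 0 \cdot 4 \left(-301775\right) = 0 \left(-301775\right) = 0$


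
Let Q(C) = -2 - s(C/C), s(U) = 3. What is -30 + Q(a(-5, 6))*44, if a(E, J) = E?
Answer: -250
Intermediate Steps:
Q(C) = -5 (Q(C) = -2 - 1*3 = -2 - 3 = -5)
-30 + Q(a(-5, 6))*44 = -30 - 5*44 = -30 - 220 = -250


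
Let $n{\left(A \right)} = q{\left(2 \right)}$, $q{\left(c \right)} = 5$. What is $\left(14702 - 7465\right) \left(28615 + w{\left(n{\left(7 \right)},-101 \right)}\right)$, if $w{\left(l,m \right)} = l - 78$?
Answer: $206558454$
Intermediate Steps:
$n{\left(A \right)} = 5$
$w{\left(l,m \right)} = -78 + l$
$\left(14702 - 7465\right) \left(28615 + w{\left(n{\left(7 \right)},-101 \right)}\right) = \left(14702 - 7465\right) \left(28615 + \left(-78 + 5\right)\right) = 7237 \left(28615 - 73\right) = 7237 \cdot 28542 = 206558454$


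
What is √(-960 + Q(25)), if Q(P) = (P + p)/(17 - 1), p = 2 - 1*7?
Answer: I*√3835/2 ≈ 30.964*I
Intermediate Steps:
p = -5 (p = 2 - 7 = -5)
Q(P) = -5/16 + P/16 (Q(P) = (P - 5)/(17 - 1) = (-5 + P)/16 = (-5 + P)*(1/16) = -5/16 + P/16)
√(-960 + Q(25)) = √(-960 + (-5/16 + (1/16)*25)) = √(-960 + (-5/16 + 25/16)) = √(-960 + 5/4) = √(-3835/4) = I*√3835/2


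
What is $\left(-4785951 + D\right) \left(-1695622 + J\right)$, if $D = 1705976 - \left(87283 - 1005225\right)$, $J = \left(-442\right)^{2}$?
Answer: $3243607304514$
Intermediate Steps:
$J = 195364$
$D = 2623918$ ($D = 1705976 - \left(87283 - 1005225\right) = 1705976 - -917942 = 1705976 + 917942 = 2623918$)
$\left(-4785951 + D\right) \left(-1695622 + J\right) = \left(-4785951 + 2623918\right) \left(-1695622 + 195364\right) = \left(-2162033\right) \left(-1500258\right) = 3243607304514$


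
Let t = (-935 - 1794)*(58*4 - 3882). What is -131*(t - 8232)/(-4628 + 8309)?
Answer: -1303792958/3681 ≈ -3.5420e+5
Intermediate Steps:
t = 9960850 (t = -2729*(232 - 3882) = -2729*(-3650) = 9960850)
-131*(t - 8232)/(-4628 + 8309) = -131*(9960850 - 8232)/(-4628 + 8309) = -1303792958/3681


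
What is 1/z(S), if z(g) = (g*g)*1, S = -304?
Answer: 1/92416 ≈ 1.0821e-5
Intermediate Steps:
z(g) = g² (z(g) = g²*1 = g²)
1/z(S) = 1/((-304)²) = 1/92416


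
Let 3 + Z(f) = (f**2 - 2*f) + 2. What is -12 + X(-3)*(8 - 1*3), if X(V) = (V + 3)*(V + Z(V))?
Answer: -12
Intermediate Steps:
Z(f) = -1 + f**2 - 2*f (Z(f) = -3 + ((f**2 - 2*f) + 2) = -3 + (2 + f**2 - 2*f) = -1 + f**2 - 2*f)
X(V) = (3 + V)*(-1 + V**2 - V) (X(V) = (V + 3)*(V + (-1 + V**2 - 2*V)) = (3 + V)*(-1 + V**2 - V))
-12 + X(-3)*(8 - 1*3) = -12 + (-3 + (-3)**3 - 4*(-3) + 2*(-3)**2)*(8 - 1*3) = -12 + (-3 - 27 + 12 + 2*9)*(8 - 3) = -12 + (-3 - 27 + 12 + 18)*5 = -12 + 0*5 = -12 + 0 = -12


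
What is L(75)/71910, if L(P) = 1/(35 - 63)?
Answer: -1/2013480 ≈ -4.9665e-7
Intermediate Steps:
L(P) = -1/28 (L(P) = 1/(-28) = -1/28)
L(75)/71910 = -1/28/71910 = -1/28*1/71910 = -1/2013480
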